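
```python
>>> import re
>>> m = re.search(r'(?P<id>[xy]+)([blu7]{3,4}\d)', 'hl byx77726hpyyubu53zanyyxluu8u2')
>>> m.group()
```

'yx7772'

The match spans [4:10] → 'yx7772'.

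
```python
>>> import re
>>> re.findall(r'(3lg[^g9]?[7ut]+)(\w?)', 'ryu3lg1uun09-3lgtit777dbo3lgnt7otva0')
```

[('3lg1uu', 'n'), ('3lgt', 'i'), ('3lgnt7', 'o')]

Pattern: the literal '3lg', then optionally any character except [g9], then one or more of one of [7ut] (captured); then optionally a word character (captured).
Multiple groups make `findall` return tuples — one 2-tuple for each match.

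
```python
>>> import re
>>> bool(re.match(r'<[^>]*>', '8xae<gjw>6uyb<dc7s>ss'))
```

False

`re.match` only tries the pattern at the start of the string.
Here the string doesn't start with a match, so the call returns None, and `bool(None)` is False.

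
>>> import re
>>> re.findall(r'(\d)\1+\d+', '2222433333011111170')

['2']

A backreference is literal: `\1` must see the identical characters the first group matched.
Walking the string: at [0:19] match '2222433333011111170', group 1 = '2'.
Because there's exactly one group, `findall` drops the full match and keeps group 1 from the one hit.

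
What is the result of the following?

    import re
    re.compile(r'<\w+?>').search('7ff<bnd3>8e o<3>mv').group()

The match spans [3:9] → '<bnd3>'.

'<bnd3>'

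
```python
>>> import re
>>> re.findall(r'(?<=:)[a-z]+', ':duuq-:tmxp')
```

The `(?=…)`/`(?<=…)` assertion just peeks at neighbouring text; it doesn't advance the match position.
Since nothing is captured, `findall` lists the 2 matched substrings directly.

['duuq', 'tmxp']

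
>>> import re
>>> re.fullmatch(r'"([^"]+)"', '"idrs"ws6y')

`fullmatch` succeeds only if the pattern covers the string from start to end.
Here the pattern can't cover the whole string, so the call returns None.

None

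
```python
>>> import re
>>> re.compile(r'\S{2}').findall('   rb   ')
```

['rb']

The pattern matches exactly 2 of a non-whitespace character.
Scanning left to right: at [3:5] → 'rb'.
With no groups in the pattern, `findall` gives back each whole match — 1 here.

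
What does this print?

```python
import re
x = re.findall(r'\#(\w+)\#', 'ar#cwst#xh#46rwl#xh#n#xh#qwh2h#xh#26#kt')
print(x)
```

Walking the string: at [2:8] match '#cwst#', group 1 = 'cwst'; at [10:17] match '#46rwl#', group 1 = '46rwl'; at [19:22] match '#n#', group 1 = 'n'; at [24:31] match '#qwh2h#', group 1 = 'qwh2h'; at [33:37] match '#26#', group 1 = '26'.
One capturing group, so `findall` returns just the captured substring from each match — 5 in all.

['cwst', '46rwl', 'n', 'qwh2h', '26']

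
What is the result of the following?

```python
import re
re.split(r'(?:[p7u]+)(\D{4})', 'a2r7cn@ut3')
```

['a2r', 'cn@u', 't3']

The pattern matches one or more of one of [p7u] (non-capturing group); then exactly 4 of a non-digit (captured).
Matches to split on: at [3:8] → '7cn@u'.
Because the pattern has a capturing group, `split` also inserts each captured text between the pieces.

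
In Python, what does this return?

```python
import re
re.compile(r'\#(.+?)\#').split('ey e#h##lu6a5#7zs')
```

['ey e', 'h', '', 'lu6a5', '7zs']

`re.split` interleaves the captured-group text with the surrounding fragments.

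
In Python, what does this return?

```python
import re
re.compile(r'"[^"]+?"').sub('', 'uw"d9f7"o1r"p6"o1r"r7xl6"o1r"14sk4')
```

Matches: at [2:8] → '"d9f7"'; at [11:15] → '"p6"'; at [18:25] → '"r7xl6"'.
Each match is replaced by ''.

'uwo1ro1ro1r"14sk4'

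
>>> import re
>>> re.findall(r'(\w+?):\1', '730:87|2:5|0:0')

['0']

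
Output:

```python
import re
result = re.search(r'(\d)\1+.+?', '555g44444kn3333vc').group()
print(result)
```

`\1` is not a pattern — it's the concrete string captured by group 1, re-applied verbatim.
The match spans [0:4] → '555g'.

555g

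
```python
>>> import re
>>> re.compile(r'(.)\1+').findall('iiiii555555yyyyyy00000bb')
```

The backreference `\1` re-matches whatever the first group consumed, character for character.
Matches: at [0:5] match 'iiiii', group 1 = 'i'; at [5:11] match '555555', group 1 = '5'; at [11:17] match 'yyyyyy', group 1 = 'y'; at [17:22] match '00000', group 1 = '0'; at [22:24] match 'bb', group 1 = 'b'.
One capturing group, so `findall` returns just the captured substring from each match — 5 in all.

['i', '5', 'y', '0', 'b']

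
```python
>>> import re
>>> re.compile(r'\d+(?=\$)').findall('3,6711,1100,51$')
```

The lookaround is zero-width — it requires the adjacent text to match without consuming it, so the asserted text isn't part of the match.
With no groups in the pattern, `findall` gives back each whole match — 1 here.

['51']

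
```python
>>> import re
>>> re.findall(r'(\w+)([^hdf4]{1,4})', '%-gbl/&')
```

[('gbl', '/&')]

The pattern matches one or more of a word character (captured); then 1 to 4 of any character except [hdf4] (captured).
Matches: at [2:7] match 'gbl/&', groups = ('gbl', '/&').
`findall` packs the 2 group values into a tuple for every match.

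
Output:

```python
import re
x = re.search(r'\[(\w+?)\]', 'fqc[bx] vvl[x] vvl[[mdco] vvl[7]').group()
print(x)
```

[bx]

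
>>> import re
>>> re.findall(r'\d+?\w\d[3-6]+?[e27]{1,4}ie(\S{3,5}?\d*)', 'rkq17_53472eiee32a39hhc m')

['e32']

A non-greedy quantifier consumes as few characters as it can — just enough that the remainder of the pattern still matches from where it stops; whatever follows it matches normally.
Because there's exactly one group, `findall` drops the full match and keeps group 1 from the one hit.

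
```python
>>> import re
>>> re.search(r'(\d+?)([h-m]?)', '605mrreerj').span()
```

(0, 1)

Because the quantifier is non-greedy, it stops expanding at the earliest point where the rest of the pattern can succeed.
The match spans [0:1] → '6'.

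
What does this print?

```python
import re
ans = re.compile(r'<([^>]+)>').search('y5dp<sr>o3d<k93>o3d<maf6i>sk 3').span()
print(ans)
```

(4, 8)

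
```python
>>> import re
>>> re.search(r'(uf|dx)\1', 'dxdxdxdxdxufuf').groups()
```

A backreference is literal: `\1` must see the identical characters the first group matched.
`search` walks the string left to right and returns the first match it finds.
The match spans [0:4] → 'dxdx'.
Captured: group 1 = 'dx'.

('dx',)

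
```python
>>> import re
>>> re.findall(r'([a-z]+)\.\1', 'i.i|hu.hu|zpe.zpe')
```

['i', 'hu', 'zpe']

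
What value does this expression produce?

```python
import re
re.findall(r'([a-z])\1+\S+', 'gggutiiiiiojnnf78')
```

['g']

The backreference `\1` re-matches whatever the first group consumed, character for character.
`findall` collects group 1 from the one match (1 total).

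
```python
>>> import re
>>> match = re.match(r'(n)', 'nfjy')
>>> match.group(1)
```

The pattern matches a literal 'n' (captured).
With `match`, the pattern is implicitly anchored at the beginning.
The match spans [0:1] → 'n'.
Captured: group 1 = 'n'.

'n'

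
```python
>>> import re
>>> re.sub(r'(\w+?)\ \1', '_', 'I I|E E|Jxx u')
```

'_|_|Jxx u'

After group 1 captures some text, `\1` only succeeds where that same text appears again.
Each match is replaced by '_'.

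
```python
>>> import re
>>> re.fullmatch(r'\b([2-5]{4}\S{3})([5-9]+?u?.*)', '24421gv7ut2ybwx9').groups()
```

('24421gv', '7ut2ybwx9')

Pattern: a word boundary (`\b`, zero-width); then exactly 4 of a character in [2-5], then exactly 3 of a non-whitespace character (captured); then one or more of a character in [5-9] (lazy), then optionally the literal 'u', then zero or more of any character (captured).
For `fullmatch`, every character of the input must be accounted for by the pattern.
The match spans [0:16] → '24421gv7ut2ybwx9'.
Captured: group 1 = '24421gv', group 2 = '7ut2ybwx9'.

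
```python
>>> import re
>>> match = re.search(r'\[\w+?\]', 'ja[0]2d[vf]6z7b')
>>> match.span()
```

(2, 5)

The match spans [2:5] → '[0]'.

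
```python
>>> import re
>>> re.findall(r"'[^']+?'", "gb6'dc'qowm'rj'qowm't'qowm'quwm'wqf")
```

["'dc'", "'rj'", "'t'", "'quwm'"]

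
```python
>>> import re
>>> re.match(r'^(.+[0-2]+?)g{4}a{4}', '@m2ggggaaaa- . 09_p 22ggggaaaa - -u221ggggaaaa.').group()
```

'@m2ggggaaaa- . 09_p 22ggggaaaa - -u221ggggaaaa'

This matches anchored at the start of the string; then one or more of any character, then one or more of a character in [0-2] (lazy) (captured); then exactly 4 of a literal 'g', then exactly 4 of the literal 'a'.
With `match`, the pattern is implicitly anchored at the beginning.
The match spans [0:46] → '@m2ggggaaaa- . 09_p 22ggggaaaa - -u221ggggaaaa'.
Captured: group 1 = '@m2ggggaaaa- . 09_p 22ggggaaaa - -u221'.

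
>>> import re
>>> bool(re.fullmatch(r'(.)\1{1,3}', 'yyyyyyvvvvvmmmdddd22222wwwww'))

`fullmatch` succeeds only if the pattern covers the string from start to end.
Here the pattern can't cover the whole string, so the call returns None, and `bool(None)` is False.

False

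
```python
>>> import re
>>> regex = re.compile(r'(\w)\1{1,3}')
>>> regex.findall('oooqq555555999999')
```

['o', 'q', '5', '5', '9', '9']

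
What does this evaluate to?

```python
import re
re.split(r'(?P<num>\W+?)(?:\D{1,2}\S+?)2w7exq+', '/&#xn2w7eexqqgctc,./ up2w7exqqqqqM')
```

This matches one or more of a non-word character (lazy) (captured as 'num'); then 1 to 2 of a non-digit, then one or more of a non-whitespace character (lazy) (non-capturing group); then the literal '2w7', then the literal 'ex', then one or more of the literal 'q'.
With the lazy modifier that quantifier settles for the fewest repetitions that let the rest of the pattern succeed (the atoms after it are unaffected and can still be greedy).
Matches to split on: at [17:33] → ',./ up2w7exqqqqq'.
The group in the pattern means `split` returns the separators' captures alongside the pieces.

['/&#xn2w7eexqqgctc', ',.', 'M']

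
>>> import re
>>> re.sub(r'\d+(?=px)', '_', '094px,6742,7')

'_px,6742,7'

The lookaround is zero-width — it requires the adjacent text to match without consuming it, so the asserted text isn't part of the match.
Matches: at [0:3] → '094'.
Every occurrence is swapped for '_'.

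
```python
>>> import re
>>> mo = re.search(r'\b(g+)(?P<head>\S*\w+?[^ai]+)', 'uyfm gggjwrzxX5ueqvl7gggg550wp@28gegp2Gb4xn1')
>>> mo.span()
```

Pattern: a word boundary (`\b`, zero-width); then one or more of a literal 'g' (captured); then zero or more of a non-whitespace character, then one or more of a word character (lazy), then one or more of any character except [ai] (captured as 'head').
Unlike `match`, `search` isn't anchored — it looks for the pattern anywhere in the string.
The match spans [5:44] → 'gggjwrzxX5ueqvl7gggg550wp@28gegp2Gb4xn1'.
Captured: group 1 = 'ggg', group 2 = 'jwrzxX5ueqvl7gggg550wp@28gegp2Gb4xn1'.

(5, 44)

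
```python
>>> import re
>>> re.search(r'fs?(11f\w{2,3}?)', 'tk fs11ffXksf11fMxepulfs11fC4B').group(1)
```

'11ffX'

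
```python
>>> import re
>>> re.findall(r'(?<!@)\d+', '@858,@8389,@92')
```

['58', '389', '2']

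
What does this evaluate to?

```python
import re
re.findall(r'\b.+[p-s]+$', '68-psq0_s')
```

['68-psq0_s']

The pattern matches a word boundary (`\b`, zero-width); then one or more of any character; then one or more of a character in [p-s]; then anchored at the end.
Walking the string: at [0:9] → '68-psq0_s'.
`findall` yields the raw match text (1 of them) because the pattern has no groups.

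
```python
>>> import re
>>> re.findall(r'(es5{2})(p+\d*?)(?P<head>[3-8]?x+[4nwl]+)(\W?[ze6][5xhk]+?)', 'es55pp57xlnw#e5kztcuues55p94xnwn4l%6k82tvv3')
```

Pattern: the literal 'es', then exactly 2 of a literal '5' (captured); then one or more of the literal 'p', then zero or more of a digit (lazy) (captured); then optionally a character in [3-8], then one or more of a literal 'x', then one or more of one of [4nwl] (captured as 'head'); then optionally a non-word character, then one of [ze6], then one or more of one of [5xhk] (lazy) (captured).
The `?` after the quantifier makes it lazy — it takes as little as possible before letting the rest of the pattern try.
Walking the string: at [0:15] match 'es55pp57xlnw#e5', groups = ('es55', 'pp5', '7xlnw', '#e5'); at [21:37] match 'es55p94xnwn4l%6k', groups = ('es55', 'p9', '4xnwn4l', '%6k').
Multiple groups make `findall` return tuples — one 4-tuple for each match.

[('es55', 'pp5', '7xlnw', '#e5'), ('es55', 'p9', '4xnwn4l', '%6k')]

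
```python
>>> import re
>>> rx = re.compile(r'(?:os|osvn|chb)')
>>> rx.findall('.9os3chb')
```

Matches: at [2:4] → 'os'; at [5:8] → 'chb'.
Since nothing is captured, `findall` lists the 2 matched substrings directly.

['os', 'chb']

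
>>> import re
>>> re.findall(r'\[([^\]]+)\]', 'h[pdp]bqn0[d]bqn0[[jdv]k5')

Scanning left to right: at [1:6] match '[pdp]', group 1 = 'pdp'; at [10:13] match '[d]', group 1 = 'd'; at [17:23] match '[[jdv]', group 1 = '[jdv'.
One capturing group, so `findall` returns just the captured substring from each match — 3 in all.

['pdp', 'd', '[jdv']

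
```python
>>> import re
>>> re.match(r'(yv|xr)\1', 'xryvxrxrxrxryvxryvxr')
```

`re.match` won't scan ahead — the pattern has to work from the very first character.
Here position 0 doesn't satisfy it, so the call returns None.

None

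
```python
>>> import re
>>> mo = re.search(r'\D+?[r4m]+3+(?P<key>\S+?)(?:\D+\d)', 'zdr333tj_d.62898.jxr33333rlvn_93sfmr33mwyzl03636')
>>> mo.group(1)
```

The match spans [0:12] → 'zdr333tj_d.6'.
Captured: group 1 = 't'.

't'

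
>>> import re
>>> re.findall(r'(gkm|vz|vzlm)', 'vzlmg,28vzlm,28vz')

Alternation tries branches left to right and keeps the first one that lets the overall match succeed at that position.
One capturing group, so `findall` returns just the captured substring from each match — 3 in all.

['vz', 'vz', 'vz']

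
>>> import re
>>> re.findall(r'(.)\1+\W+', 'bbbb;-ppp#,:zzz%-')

The backreference `\1` re-matches whatever the first group consumed, character for character.
Walking the string: at [0:6] match 'bbbb;-', group 1 = 'b'; at [6:12] match 'ppp#,:', group 1 = 'p'; at [12:17] match 'zzz%-', group 1 = 'z'.
Because there's exactly one group, `findall` drops the full match and keeps group 1 from each hit.

['b', 'p', 'z']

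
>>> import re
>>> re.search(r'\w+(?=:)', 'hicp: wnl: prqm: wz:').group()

'hicp'

The lookaround is zero-width — it requires the adjacent text to match without consuming it, so the asserted text isn't part of the match.
The match spans [0:4] → 'hicp'.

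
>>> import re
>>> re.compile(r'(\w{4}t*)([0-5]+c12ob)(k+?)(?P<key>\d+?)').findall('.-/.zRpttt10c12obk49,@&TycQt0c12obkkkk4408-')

The pattern matches exactly 4 of a word character, then zero or more of a literal 't' (captured); then one or more of a character in [0-5], then the literal 'c12', then the literal 'ob' (captured); then one or more of a literal 'k' (lazy) (captured); then one or more of a digit (lazy) (captured as 'key').
Lazy quantifiers expand one character at a time until the remainder of the pattern can match.
Scanning left to right: at [4:19] match 'zRpttt10c12obk4', groups = ('zRpttt', '10c12ob', 'k', '4'); at [23:39] match 'TycQt0c12obkkkk4', groups = ('TycQt', '0c12ob', 'kkkk', '4').
`findall` packs the 4 group values into a tuple for every match.

[('zRpttt', '10c12ob', 'k', '4'), ('TycQt', '0c12ob', 'kkkk', '4')]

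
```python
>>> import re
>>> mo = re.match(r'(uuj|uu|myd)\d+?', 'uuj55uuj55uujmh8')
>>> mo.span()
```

(0, 4)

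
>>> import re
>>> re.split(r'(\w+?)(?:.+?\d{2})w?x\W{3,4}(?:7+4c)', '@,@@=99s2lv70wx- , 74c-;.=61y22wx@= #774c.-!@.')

The pattern matches one or more of a word character (lazy) (captured); then one or more of any character (lazy), then exactly 2 of a digit (non-capturing group); then optionally a literal 'w', then the literal 'x', then 3 to 4 of a non-word character; then one or more of a literal '7', then the literal '4c' (non-capturing group).
Matches to split on: at [5:22] → '99s2lv70wx- , 74c'; at [26:41] → '61y22wx@= #774c'.
The group in the pattern means `split` returns the separators' captures alongside the pieces.

['@,@@=', '9', '-;.=', '6', '.-!@.']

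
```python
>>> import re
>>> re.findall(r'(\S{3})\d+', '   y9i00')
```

['y9i']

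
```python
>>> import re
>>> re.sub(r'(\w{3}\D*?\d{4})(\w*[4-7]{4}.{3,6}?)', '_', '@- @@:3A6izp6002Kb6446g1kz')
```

A `+?`/`*?`/`{m,n}?` starts at its minimum and grows only as far as needed for what follows to match.
`sub` substitutes '_' at each match site.

'@- @@:_z'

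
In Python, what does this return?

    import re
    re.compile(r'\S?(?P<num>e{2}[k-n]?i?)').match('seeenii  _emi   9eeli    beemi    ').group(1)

'ee'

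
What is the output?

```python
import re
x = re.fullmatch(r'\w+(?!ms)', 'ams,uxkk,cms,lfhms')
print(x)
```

For `fullmatch`, every character of the input must be accounted for by the pattern.
Here there's no way to consume every character, so the call returns None.

None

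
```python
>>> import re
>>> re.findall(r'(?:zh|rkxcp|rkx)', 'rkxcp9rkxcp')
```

['rkxcp', 'rkxcp']

Branches in `(...|...)` are attempted left-to-right; the first branch that allows the whole pattern to succeed is taken.
Matches: at [0:5] → 'rkxcp'; at [6:11] → 'rkxcp'.
Since nothing is captured, `findall` lists the 2 matched substrings directly.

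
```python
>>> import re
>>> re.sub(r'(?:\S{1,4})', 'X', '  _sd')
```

This matches 1 to 4 of a non-whitespace character (non-capturing group).
Each match is replaced by 'X'.

'  X'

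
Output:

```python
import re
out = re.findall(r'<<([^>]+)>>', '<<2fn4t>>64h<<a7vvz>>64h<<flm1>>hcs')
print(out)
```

['2fn4t', 'a7vvz', 'flm1']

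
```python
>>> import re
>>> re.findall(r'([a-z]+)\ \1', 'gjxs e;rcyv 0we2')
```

A backreference is literal: `\1` must see the identical characters the first group matched.
Because there's exactly one group, `findall` drops the full match and keeps group 1 from each hit.
Nothing in the string satisfies the pattern, so the list is empty.

[]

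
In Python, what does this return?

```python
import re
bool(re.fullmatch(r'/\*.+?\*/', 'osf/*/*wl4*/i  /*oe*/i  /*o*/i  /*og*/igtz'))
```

False

`re.fullmatch` is like wrapping the pattern in `^…$` (in single-line mode).
Here the string isn't matched end-to-end, so the call returns None, and `bool(None)` is False.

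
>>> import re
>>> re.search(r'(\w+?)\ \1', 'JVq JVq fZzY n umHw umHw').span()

(0, 7)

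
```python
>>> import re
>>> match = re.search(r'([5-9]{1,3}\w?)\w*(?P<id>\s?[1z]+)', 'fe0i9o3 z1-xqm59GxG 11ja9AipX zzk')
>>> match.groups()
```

Pattern: 1 to 3 of a character in [5-9], then optionally a word character (captured); then zero or more of a word character; then optionally whitespace, then one or more of one of [1z] (captured as 'id').
`search` walks the string left to right and returns the first match it finds.
The match spans [4:10] → '9o3 z1'.
Captured: group 1 = '9o', group 2 = ' z1'.

('9o', ' z1')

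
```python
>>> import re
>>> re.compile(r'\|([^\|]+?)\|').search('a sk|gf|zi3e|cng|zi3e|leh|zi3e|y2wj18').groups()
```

('gf',)

Unlike `match`, `search` isn't anchored — it looks for the pattern anywhere in the string.
The match spans [4:8] → '|gf|'.
Captured: group 1 = 'gf'.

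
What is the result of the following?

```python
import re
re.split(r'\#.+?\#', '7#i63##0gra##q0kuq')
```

A non-greedy quantifier consumes as few characters as it can — just enough that the remainder of the pattern still matches from where it stops; whatever follows it matches normally.
Matches to split on: at [1:6] → '#i63#'; at [6:12] → '#0gra#'.
The string is cut at each match, leaving 3 pieces.

['7', '', '#q0kuq']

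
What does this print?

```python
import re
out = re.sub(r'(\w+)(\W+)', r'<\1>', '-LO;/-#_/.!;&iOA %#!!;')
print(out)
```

Each match is replaced using the text its own group 1 captured.

-<LO><_><iOA>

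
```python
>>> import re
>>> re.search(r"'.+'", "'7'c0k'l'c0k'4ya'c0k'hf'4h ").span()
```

(0, 24)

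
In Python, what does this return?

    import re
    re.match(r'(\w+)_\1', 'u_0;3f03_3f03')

None

The backreference `\1` re-matches whatever the first group consumed, character for character.
With `match`, the pattern is implicitly anchored at the beginning.
Here the pattern fails at index 0, so the call returns None.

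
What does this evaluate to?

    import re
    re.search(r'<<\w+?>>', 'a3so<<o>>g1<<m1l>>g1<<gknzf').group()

The match spans [4:9] → '<<o>>'.

'<<o>>'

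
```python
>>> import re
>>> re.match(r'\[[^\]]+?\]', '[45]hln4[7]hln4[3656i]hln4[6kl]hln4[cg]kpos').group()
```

'[45]'

`match` is anchored at position 0; if the pattern doesn't fit there, it returns None.
The match spans [0:4] → '[45]'.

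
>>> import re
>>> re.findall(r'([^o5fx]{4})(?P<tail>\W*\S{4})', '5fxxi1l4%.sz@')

Pattern: exactly 4 of any character except [o5fx] (captured); then zero or more of a non-word character, then exactly 4 of a non-whitespace character (captured as 'tail').
`findall` packs the 2 group values into a tuple for every match.

[('i1l4', '%.sz@')]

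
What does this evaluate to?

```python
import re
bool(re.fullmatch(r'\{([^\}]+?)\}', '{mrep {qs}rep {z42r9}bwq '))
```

False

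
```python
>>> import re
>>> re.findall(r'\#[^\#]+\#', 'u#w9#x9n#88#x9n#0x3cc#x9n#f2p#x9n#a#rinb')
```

Since nothing is captured, `findall` lists the 5 matched substrings directly.

['#w9#', '#88#', '#0x3cc#', '#f2p#', '#a#']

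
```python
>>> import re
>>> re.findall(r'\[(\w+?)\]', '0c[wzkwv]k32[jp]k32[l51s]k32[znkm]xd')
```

Walking the string: at [2:9] match '[wzkwv]', group 1 = 'wzkwv'; at [12:16] match '[jp]', group 1 = 'jp'; at [19:25] match '[l51s]', group 1 = 'l51s'; at [28:34] match '[znkm]', group 1 = 'znkm'.
Because there's exactly one group, `findall` drops the full match and keeps group 1 from each hit.

['wzkwv', 'jp', 'l51s', 'znkm']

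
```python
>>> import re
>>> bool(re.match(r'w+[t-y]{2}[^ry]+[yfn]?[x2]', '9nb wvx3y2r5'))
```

The pattern matches one or more of a literal 'w'; then exactly 2 of a character in [t-y], then one or more of any character except [ry], then optionally one of [yfn]; then one of [x2].
`match` is anchored at position 0; if the pattern doesn't fit there, it returns None.
Here the pattern fails at index 0, so the call returns None, and `bool(None)` is False.

False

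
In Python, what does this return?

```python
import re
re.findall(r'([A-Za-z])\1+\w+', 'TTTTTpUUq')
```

`\1` has to match the exact text group 1 already captured.
Walking the string: at [0:9] match 'TTTTTpUUq', group 1 = 'T'.
One capturing group, so `findall` returns just the captured substring from the one match — 1 in all.

['T']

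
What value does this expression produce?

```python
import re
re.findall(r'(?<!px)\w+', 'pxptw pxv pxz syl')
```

['pxptw', 'pxv', 'pxz', 'syl']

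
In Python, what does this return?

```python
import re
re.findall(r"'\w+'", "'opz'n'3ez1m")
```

Matches: at [0:5] → "'opz'".
With no groups in the pattern, `findall` gives back each whole match — 1 here.

["'opz'"]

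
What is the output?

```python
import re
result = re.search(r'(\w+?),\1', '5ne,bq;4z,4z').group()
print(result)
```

4z,4z

`\1` has to match the exact text group 1 already captured.
The match spans [7:12] → '4z,4z'.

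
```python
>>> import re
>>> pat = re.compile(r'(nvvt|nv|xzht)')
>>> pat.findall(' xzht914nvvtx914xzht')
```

['xzht', 'nvvt', 'xzht']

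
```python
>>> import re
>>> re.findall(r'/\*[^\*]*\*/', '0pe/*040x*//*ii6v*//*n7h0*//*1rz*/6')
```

['/*040x*/', '/*ii6v*/', '/*n7h0*/', '/*1rz*/']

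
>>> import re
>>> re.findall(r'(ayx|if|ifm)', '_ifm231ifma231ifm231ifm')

Branches in `(...|...)` are attempted left-to-right; the first branch that allows the whole pattern to succeed is taken.
With a single group, `findall` returns only what that group captured — 4 items.

['if', 'if', 'if', 'if']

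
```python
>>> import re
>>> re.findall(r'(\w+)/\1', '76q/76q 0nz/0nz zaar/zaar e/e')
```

['76q', '0nz', 'zaar', 'e']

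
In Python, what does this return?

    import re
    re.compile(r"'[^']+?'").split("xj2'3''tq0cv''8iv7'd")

['xj2', '', '', 'd']

`split` removes every match and returns the 4 fragments in between.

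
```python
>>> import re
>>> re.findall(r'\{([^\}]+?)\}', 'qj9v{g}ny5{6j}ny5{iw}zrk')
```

['g', '6j', 'iw']

Scanning left to right: at [4:7] match '{g}', group 1 = 'g'; at [10:14] match '{6j}', group 1 = '6j'; at [17:21] match '{iw}', group 1 = 'iw'.
One capturing group, so `findall` returns just the captured substring from each match — 3 in all.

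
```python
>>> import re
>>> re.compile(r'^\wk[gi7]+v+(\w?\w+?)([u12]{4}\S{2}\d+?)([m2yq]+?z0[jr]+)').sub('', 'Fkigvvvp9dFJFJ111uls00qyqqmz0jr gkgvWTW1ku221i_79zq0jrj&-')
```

' gkgvWTW1ku221i_79zq0jrj&-'

The pattern matches anchored at the start of the string; then a word character; then a literal 'k', then one or more of one of [gi7]; then one or more of a literal 'v'; then optionally a word character, then one or more of a word character (lazy) (captured); then exactly 4 of one of [u12], then exactly 2 of a non-whitespace character, then one or more of a digit (lazy) (captured); then one or more of one of [m2yq] (lazy), then the literal 'z0', then one or more of one of [jr] (captured).
Matches: at [0:31] → 'Fkigvvvp9dFJFJ111uls00qyqqmz0jr'.
Each match is replaced by ''.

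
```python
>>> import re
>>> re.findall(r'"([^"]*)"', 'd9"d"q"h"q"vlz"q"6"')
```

With a single group, `findall` returns only what that group captured — 4 items.

['d', 'h', 'vlz', '6']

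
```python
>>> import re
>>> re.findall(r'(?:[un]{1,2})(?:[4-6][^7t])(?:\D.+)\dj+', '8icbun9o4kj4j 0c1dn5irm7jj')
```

The pattern matches 1 to 2 of one of [un] (non-capturing group); then a character in [4-6], then any character except [7t] (non-capturing group); then a non-digit, then one or more of any character (non-capturing group); then a digit, then one or more of the literal 'j'.
Walking the string: at [18:26] → 'n5irm7jj'.
`findall` yields the raw match text (1 of them) because the pattern has no groups.

['n5irm7jj']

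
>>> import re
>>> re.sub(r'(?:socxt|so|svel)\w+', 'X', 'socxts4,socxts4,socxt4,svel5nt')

Matches: at [0:7] → 'socxts4'; at [8:15] → 'socxts4'; at [16:22] → 'socxt4'; at [23:30] → 'svel5nt'.
Each match is replaced by 'X'.

'X,X,X,X'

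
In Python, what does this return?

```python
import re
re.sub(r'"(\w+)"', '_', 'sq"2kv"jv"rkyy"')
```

'sq_jv_'

`sub` substitutes '_' at each match site.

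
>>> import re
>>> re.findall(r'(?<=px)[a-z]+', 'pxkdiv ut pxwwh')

['kdiv', 'wwh']

The lookaround is zero-width — it requires the adjacent text to match without consuming it, so the asserted text isn't part of the match.
`findall` yields the raw match text (2 of them) because the pattern has no groups.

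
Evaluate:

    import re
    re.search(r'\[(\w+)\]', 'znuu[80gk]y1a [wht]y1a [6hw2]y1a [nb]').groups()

('80gk',)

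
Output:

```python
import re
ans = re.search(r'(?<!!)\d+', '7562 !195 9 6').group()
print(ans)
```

7562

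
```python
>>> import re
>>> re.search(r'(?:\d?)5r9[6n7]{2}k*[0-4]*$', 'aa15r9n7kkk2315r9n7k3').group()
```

Pattern: optionally a digit (non-capturing group); then the literal '5r9', then exactly 2 of one of [6n7]; then zero or more of a literal 'k', then zero or more of a character in [0-4]; then anchored at the end.
`re.search` scans for the first position where the pattern succeeds.
The match spans [13:21] → '15r9n7k3'.

'15r9n7k3'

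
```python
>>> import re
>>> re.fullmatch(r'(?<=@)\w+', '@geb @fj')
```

The lookaround is zero-width — it requires the adjacent text to match without consuming it, so the asserted text isn't part of the match.
For `fullmatch`, every character of the input must be accounted for by the pattern.
Here there's no way to consume every character, so the call returns None.

None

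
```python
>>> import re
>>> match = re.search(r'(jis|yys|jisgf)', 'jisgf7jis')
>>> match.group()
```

Alternation tries branches left to right and keeps the first one that lets the overall match succeed at that position.
The match spans [0:3] → 'jis'.

'jis'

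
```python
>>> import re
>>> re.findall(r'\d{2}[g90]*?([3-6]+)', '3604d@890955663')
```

['4', '55663']

With a single group, `findall` returns only what that group captured — 2 items.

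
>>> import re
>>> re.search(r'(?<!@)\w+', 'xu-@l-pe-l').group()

The negative lookahead/lookbehind blocks any match where the forbidden context is present.
Unlike `match`, `search` isn't anchored — it looks for the pattern anywhere in the string.
The match spans [0:2] → 'xu'.

'xu'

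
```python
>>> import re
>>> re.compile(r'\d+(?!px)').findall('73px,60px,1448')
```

['7', '6', '1448']

A negative assertion filters positions out without eating any characters.
Matches: at [0:1] → '7'; at [5:6] → '6'; at [10:14] → '1448'.
Since nothing is captured, `findall` lists the 3 matched substrings directly.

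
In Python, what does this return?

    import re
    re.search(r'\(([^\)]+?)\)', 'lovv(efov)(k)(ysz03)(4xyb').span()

Unlike `match`, `search` isn't anchored — it looks for the pattern anywhere in the string.
The match spans [4:10] → '(efov)'.
Captured: group 1 = 'efov'.

(4, 10)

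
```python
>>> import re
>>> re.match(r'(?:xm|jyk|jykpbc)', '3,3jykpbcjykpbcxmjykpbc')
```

None

`re.match` won't scan ahead — the pattern has to work from the very first character.
Here position 0 doesn't satisfy it, so the call returns None.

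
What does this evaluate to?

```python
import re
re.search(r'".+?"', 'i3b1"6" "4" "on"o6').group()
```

'"6"'

The match spans [4:7] → '"6"'.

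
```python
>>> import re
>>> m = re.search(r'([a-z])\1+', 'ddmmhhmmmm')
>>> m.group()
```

'dd'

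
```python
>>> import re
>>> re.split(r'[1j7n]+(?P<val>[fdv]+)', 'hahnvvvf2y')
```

['hah', 'vvvf', '2y']

This matches one or more of one of [1j7n]; then one or more of one of [fdv] (captured as 'val').
Matches to split on: at [3:8] → 'nvvvf'.
The group in the pattern means `split` returns the separators' captures alongside the pieces.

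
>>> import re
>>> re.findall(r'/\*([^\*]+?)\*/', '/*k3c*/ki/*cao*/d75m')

['k3c', 'cao']

Scanning left to right: at [0:7] match '/*k3c*/', group 1 = 'k3c'; at [9:16] match '/*cao*/', group 1 = 'cao'.
`findall` collects group 1 from each match (2 total).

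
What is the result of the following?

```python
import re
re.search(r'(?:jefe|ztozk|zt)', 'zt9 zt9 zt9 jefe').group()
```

The match spans [0:2] → 'zt'.

'zt'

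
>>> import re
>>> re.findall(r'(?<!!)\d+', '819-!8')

Because the assertion is negative and zero-width, positions next to the forbidden text are skipped.
No capturing groups, so `findall` returns the 1 full match string.

['819']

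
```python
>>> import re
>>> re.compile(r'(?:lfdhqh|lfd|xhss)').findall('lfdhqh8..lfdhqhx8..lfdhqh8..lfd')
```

`|` is ordered: at each position the engine commits to the first alternative that works.
No capturing groups, so `findall` returns the 4 full match strings.

['lfdhqh', 'lfdhqh', 'lfdhqh', 'lfd']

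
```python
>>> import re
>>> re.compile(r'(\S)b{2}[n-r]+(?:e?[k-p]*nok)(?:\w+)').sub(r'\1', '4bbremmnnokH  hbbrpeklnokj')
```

The pattern matches a non-whitespace character (captured); then exactly 2 of a literal 'b', then one or more of a character in [n-r]; then optionally the literal 'e', then zero or more of a character in [k-p], then the literal 'nok' (non-capturing group); then one or more of a word character (non-capturing group).
Matches: at [0:12] → '4bbremmnnokH'; at [14:26] → 'hbbrpeklnokj'.
The replacement refers to a captured group, so each match is rewritten using its own captured text.

'4  h'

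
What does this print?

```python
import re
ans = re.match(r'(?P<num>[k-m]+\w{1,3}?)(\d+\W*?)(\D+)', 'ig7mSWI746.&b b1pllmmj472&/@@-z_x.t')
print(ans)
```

None

Pattern: one or more of a character in [k-m], then 1 to 3 of a word character (lazy) (captured as 'num'); then one or more of a digit, then zero or more of a non-word character (lazy) (captured); then one or more of a non-digit (captured).
`match` is anchored at position 0; if the pattern doesn't fit there, it returns None.
Here the pattern fails at index 0, so the call returns None.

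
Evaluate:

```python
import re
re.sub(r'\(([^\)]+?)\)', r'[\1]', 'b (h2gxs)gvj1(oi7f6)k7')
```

'b [h2gxs]gvj1[oi7f6]k7'

Matches: at [2:9] → '(h2gxs)'; at [13:20] → '(oi7f6)'.
Each match is replaced using the text its own group 1 captured.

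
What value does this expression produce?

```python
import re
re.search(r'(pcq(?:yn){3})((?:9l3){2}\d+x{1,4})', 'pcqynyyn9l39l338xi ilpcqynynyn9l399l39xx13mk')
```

None

Pattern: the literal 'pcq', then the literal 'yn' repeated 3 times (captured); then the literal '9l3' repeated 2 times, then one or more of a digit, then 1 to 4 of a literal 'x' (captured).
`search` walks the string left to right and returns the first match it finds.
Here no position works, so the call returns None.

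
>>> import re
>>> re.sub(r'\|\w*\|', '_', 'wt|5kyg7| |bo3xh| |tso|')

`sub` substitutes '_' at each match site.

'wt_ _ _'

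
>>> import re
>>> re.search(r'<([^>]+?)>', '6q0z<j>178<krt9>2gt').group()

Unlike `match`, `search` isn't anchored — it looks for the pattern anywhere in the string.
The match spans [4:7] → '<j>'.
Captured: group 1 = 'j'.

'<j>'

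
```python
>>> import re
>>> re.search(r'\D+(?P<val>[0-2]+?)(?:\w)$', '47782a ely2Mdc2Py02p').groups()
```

Pattern: one or more of a non-digit; then one or more of a character in [0-2] (lazy) (captured as 'val'); then a word character (non-capturing group); then anchored at the end.
`re.search` tries every starting position until one works.
The match spans [15:20] → 'Py02p'.
Captured: group 1 = '02'.

('02',)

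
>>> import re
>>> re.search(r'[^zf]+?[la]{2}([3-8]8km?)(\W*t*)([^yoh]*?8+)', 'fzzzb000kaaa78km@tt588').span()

This matches one or more of any character except [zf] (lazy), then exactly 2 of one of [la]; then a character in [3-8], then the literal '8k', then optionally a literal 'm' (captured); then zero or more of a non-word character, then zero or more of the literal 't' (captured); then zero or more of any character except [yoh] (lazy), then one or more of the literal '8' (captured).
The match spans [4:22] → 'b000kaaa78km@tt588'.

(4, 22)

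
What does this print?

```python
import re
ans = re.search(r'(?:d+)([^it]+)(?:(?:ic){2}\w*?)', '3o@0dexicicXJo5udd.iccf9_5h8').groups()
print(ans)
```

('ex',)

The pattern matches one or more of a literal 'd' (non-capturing group); then one or more of any character except [it] (captured); then the literal 'ic' repeated 2 times, then zero or more of a word character (lazy) (non-capturing group).
`re.search` tries every starting position until one works.
The match spans [4:11] → 'dexicic'.
Captured: group 1 = 'ex'.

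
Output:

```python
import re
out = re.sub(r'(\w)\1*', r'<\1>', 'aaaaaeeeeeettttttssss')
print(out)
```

<a><e><t><s>

`\1` is not a pattern — it's the concrete string captured by group 1, re-applied verbatim.
Matches: at [0:5] → 'aaaaa'; at [5:11] → 'eeeeee'; at [11:17] → 'tttttt'; at [17:21] → 'ssss'.
`\1` in the replacement pulls in group 1's text for each match.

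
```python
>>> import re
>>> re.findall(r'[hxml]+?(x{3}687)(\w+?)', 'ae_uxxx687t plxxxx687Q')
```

[('xxx687', 'Q')]

The pattern matches one or more of one of [hxml] (lazy); then exactly 3 of the literal 'x', then the literal '68', then the literal '7' (captured); then one or more of a word character (lazy) (captured).
Multiple groups make `findall` return tuples — one 2-tuple for the one match.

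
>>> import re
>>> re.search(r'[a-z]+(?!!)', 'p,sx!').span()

(0, 1)

The negative lookahead/lookbehind blocks any match where the forbidden context is present.
Unlike `match`, `search` isn't anchored — it looks for the pattern anywhere in the string.
The match spans [0:1] → 'p'.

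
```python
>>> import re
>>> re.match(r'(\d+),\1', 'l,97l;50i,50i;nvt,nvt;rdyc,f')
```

After group 1 captures some text, `\1` only succeeds where that same text appears again.
`re.match` only tries the pattern at the start of the string.
Here position 0 doesn't satisfy it, so the call returns None.

None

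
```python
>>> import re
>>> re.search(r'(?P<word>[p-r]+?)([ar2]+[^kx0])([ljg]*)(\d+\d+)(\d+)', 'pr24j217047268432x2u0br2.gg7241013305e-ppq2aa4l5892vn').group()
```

'pr24j217047268432'

The pattern matches one or more of a character in [p-r] (lazy) (captured as 'word'); then one or more of one of [ar2], then any character except [kx0] (captured); then zero or more of one of [ljg] (captured); then one or more of a digit, then one or more of a digit (captured); then one or more of a digit (captured).
`re.search` tries every starting position until one works.
The match spans [0:17] → 'pr24j217047268432'.
Captured: group 1 = 'p', group 2 = 'r24', group 3 = 'j', group 4 = '21704726843', group 5 = '2'.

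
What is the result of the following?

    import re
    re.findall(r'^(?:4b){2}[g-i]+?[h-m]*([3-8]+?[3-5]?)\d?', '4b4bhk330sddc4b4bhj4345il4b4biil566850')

['33']

Pattern: anchored at the start of the string; then the literal '4b' repeated 2 times, then one or more of a character in [g-i] (lazy), then zero or more of a character in [h-m]; then one or more of a character in [3-8] (lazy), then optionally a character in [3-5] (captured); then optionally a digit.
Because there's exactly one group, `findall` drops the full match and keeps group 1 from the one hit.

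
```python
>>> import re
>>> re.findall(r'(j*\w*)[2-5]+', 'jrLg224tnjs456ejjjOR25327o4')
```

Pattern: zero or more of a literal 'j', then zero or more of a word character (captured); then one or more of a character in [2-5].
One capturing group, so `findall` returns just the captured substring from the one match — 1 in all.

['jrLg224tnjs456ejjjOR25327o']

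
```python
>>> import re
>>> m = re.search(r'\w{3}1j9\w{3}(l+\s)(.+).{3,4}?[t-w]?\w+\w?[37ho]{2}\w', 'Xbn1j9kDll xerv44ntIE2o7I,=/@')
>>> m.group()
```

This matches exactly 3 of a word character, then the literal '1j9', then exactly 3 of a word character; then one or more of a literal 'l', then whitespace (captured); then one or more of any character (captured); then 3 to 4 of any character (lazy), then optionally a character in [t-w], then one or more of a word character; then optionally a word character, then exactly 2 of one of [37ho], then a word character.
Unlike `match`, `search` isn't anchored — it looks for the pattern anywhere in the string.
The match spans [0:25] → 'Xbn1j9kDll xerv44ntIE2o7I'.
Captured: group 1 = 'l ', group 2 = 'xerv44n'.

'Xbn1j9kDll xerv44ntIE2o7I'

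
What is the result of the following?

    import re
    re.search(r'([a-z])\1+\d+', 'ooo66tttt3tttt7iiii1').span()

(0, 5)

The backreference `\1` re-matches whatever the first group consumed, character for character.
`search` walks the string left to right and returns the first match it finds.
The match spans [0:5] → 'ooo66'.
Captured: group 1 = 'o'.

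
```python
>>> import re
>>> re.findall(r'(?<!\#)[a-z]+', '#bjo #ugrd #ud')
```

['jo', 'grd', 'd']

A negative assertion filters positions out without eating any characters.
Walking the string: at [2:4] → 'jo'; at [7:10] → 'grd'; at [13:14] → 'd'.
With no groups in the pattern, `findall` gives back each whole match — 3 here.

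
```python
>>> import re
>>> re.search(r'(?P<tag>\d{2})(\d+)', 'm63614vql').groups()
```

The match spans [1:6] → '63614'.
Captured: group 1 = '63', group 2 = '614'.

('63', '614')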